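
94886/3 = 94886/3 =31628.67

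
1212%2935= 1212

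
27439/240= 114 + 79/240 = 114.33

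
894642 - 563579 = 331063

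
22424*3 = 67272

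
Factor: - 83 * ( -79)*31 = 203267=31^1* 79^1*83^1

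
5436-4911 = 525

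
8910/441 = 990/49 = 20.20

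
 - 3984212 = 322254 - 4306466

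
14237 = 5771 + 8466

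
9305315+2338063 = 11643378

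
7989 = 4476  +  3513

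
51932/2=25966= 25966.00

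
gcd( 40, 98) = 2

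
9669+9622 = 19291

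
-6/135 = -1 + 43/45 =- 0.04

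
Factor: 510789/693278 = 2^ ( - 1 )*3^1*170263^1*346639^(  -  1 )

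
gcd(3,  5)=1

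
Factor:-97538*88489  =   - 2^1*7^1*107^1*827^1*6967^1= - 8631040082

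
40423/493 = 40423/493 = 81.99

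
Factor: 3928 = 2^3*491^1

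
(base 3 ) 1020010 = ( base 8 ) 1576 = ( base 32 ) ru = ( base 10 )894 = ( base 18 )2dc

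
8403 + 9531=17934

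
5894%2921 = 52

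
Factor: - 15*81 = - 1215=- 3^5*5^1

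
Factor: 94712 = 2^3*  11839^1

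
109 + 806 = 915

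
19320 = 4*4830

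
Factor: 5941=13^1*457^1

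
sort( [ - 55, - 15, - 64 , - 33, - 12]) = [ - 64, - 55, - 33 , - 15, - 12 ]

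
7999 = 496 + 7503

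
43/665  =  43/665  =  0.06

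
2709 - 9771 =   -  7062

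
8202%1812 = 954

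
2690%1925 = 765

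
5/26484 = 5/26484  =  0.00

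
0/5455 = 0= 0.00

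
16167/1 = 16167 =16167.00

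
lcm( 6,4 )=12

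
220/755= 44/151 = 0.29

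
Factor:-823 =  - 823^1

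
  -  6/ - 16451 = 6/16451 = 0.00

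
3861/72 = 53 + 5/8 = 53.62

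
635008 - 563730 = 71278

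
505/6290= 101/1258=0.08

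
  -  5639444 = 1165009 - 6804453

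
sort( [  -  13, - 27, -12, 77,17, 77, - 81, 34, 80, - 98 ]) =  [ - 98, - 81,- 27,- 13,  -  12, 17,34,77, 77, 80]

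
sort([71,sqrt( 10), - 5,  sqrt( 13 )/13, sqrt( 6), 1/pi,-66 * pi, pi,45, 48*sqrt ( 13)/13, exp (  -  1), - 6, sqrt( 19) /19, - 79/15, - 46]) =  [ - 66*pi,-46,-6, - 79/15, - 5, sqrt (19)/19, sqrt( 13 )/13,1/pi , exp (-1), sqrt(6 ), pi, sqrt( 10), 48*sqrt( 13) /13, 45, 71]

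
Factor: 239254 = 2^1*119627^1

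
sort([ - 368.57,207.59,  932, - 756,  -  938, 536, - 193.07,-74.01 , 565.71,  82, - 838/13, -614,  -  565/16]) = [  -  938,  -  756, - 614, - 368.57 , - 193.07, - 74.01,  -  838/13, - 565/16, 82,207.59, 536, 565.71,  932] 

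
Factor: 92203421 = 503^1*183307^1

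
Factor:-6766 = -2^1*17^1 * 199^1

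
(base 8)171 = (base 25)4L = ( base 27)4d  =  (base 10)121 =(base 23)56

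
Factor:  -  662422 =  - 2^1*17^1*19483^1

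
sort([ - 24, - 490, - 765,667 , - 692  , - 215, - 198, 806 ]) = [ - 765 , - 692, - 490, - 215, - 198, - 24, 667, 806 ]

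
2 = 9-7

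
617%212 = 193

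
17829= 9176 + 8653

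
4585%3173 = 1412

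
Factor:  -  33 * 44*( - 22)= 31944 = 2^3 * 3^1 * 11^3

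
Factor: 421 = 421^1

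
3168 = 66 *48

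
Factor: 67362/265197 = 2^1*103^1*811^(  -  1) = 206/811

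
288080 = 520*554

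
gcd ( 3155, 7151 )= 1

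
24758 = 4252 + 20506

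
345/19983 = 115/6661=0.02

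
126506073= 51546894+74959179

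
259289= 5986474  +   - 5727185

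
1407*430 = 605010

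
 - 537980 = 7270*(-74)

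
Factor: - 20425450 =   -  2^1 * 5^2 * 79^1*5171^1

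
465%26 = 23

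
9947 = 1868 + 8079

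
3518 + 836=4354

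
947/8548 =947/8548=0.11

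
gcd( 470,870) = 10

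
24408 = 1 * 24408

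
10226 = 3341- - 6885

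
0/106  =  0 = 0.00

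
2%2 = 0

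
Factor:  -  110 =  - 2^1*5^1*11^1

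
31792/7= 4541  +  5/7= 4541.71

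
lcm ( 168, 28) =168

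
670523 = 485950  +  184573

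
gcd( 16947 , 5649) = 5649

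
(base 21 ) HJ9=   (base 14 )2c49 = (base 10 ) 7905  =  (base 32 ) 7n1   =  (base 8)17341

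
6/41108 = 3/20554 = 0.00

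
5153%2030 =1093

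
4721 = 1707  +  3014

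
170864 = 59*2896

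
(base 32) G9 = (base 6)2225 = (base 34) fb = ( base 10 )521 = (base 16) 209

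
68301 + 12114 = 80415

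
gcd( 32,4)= 4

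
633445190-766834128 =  - 133388938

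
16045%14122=1923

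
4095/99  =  41 + 4/11 = 41.36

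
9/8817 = 3/2939  =  0.00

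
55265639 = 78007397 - 22741758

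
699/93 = 7 + 16/31 = 7.52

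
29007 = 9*3223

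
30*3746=112380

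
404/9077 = 404/9077 = 0.04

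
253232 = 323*784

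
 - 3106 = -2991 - 115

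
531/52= 531/52=10.21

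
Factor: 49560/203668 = 210/863 = 2^1*3^1 *5^1*7^1*863^( - 1 ) 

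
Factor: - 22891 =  - 11^1*2081^1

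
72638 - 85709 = -13071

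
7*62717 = 439019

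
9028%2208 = 196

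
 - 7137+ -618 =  - 7755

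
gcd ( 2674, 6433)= 7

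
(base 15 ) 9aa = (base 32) 249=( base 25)3CA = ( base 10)2185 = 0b100010001001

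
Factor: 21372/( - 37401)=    - 2^2* 7^ (- 1) = -4/7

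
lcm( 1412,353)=1412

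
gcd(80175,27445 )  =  5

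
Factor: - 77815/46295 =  - 47^( - 1 ) * 79^1 = -79/47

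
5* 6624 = 33120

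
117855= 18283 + 99572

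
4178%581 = 111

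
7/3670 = 7/3670 = 0.00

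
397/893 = 397/893 = 0.44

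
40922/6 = 6820  +  1/3 = 6820.33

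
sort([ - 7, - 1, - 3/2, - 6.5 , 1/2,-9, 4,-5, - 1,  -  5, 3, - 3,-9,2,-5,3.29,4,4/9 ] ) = [ - 9, - 9, - 7, - 6.5,- 5, - 5, - 5, - 3, - 3/2  , - 1, - 1,4/9,1/2,  2, 3, 3.29,4,4] 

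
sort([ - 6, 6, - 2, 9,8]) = [ - 6, - 2,  6,  8,9 ] 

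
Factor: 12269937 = 3^1*17^1*240587^1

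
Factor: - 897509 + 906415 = 8906 = 2^1 * 61^1*73^1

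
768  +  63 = 831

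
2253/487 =4+305/487 = 4.63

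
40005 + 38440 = 78445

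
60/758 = 30/379= 0.08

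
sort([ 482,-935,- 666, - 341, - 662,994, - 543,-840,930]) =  [- 935, -840, - 666,  -  662,- 543,-341, 482 , 930,994]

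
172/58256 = 43/14564 = 0.00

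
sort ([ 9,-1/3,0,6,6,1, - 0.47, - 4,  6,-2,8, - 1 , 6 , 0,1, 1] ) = [-4 ,-2, - 1, - 0.47, - 1/3,  0,0,1,  1,1,6, 6, 6, 6, 8,9 ]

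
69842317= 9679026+60163291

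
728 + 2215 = 2943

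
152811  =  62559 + 90252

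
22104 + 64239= 86343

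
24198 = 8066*3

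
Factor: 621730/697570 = 787^1*883^ ( - 1) = 787/883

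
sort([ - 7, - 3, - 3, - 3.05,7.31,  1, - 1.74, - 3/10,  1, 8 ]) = [-7, - 3.05, - 3, -3, - 1.74, - 3/10, 1, 1,7.31, 8] 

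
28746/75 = 383 + 7/25=383.28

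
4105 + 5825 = 9930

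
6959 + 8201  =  15160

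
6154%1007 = 112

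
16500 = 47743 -31243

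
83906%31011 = 21884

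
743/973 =743/973 =0.76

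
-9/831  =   - 3/277 = - 0.01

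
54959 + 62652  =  117611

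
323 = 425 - 102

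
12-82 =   -  70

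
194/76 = 2+21/38 = 2.55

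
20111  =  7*2873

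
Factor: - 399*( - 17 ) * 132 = 2^2*3^2*7^1*11^1*17^1*19^1 = 895356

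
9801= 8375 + 1426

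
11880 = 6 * 1980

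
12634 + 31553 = 44187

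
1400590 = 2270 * 617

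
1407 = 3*469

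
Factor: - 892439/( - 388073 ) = 7^ ( - 1 )*55439^(  -  1 )*892439^1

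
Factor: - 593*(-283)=167819 = 283^1*593^1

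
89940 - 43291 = 46649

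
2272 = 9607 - 7335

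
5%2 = 1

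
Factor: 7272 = 2^3*3^2*101^1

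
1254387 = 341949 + 912438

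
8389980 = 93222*90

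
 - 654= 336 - 990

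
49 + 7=56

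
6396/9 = 710+2/3 = 710.67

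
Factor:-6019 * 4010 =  - 2^1*5^1 * 13^1 * 401^1*463^1=   - 24136190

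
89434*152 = 13593968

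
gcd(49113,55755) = 27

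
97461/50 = 97461/50= 1949.22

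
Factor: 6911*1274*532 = 4684054648=2^3* 7^3*13^1 * 19^1*6911^1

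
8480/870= 9 + 65/87 = 9.75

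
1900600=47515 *40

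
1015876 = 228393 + 787483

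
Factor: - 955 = - 5^1*191^1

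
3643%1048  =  499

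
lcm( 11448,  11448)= 11448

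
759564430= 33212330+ 726352100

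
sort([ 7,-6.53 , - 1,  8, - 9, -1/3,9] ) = [-9, - 6.53, - 1,-1/3,7, 8,9]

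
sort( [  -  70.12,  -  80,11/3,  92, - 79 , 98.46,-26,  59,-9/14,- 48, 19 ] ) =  [ - 80,-79,  -  70.12, -48, - 26, - 9/14,11/3,19,59,92,98.46]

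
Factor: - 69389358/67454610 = - 5^(  -  1)*43^1* 271^( - 1) *449^1 * 599^1*8297^( - 1)  =  - 11564893/11242435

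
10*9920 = 99200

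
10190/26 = 5095/13= 391.92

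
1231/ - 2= - 616 + 1/2 = - 615.50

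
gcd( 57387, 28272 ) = 3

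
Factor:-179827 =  - 179827^1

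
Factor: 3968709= 3^1*1322903^1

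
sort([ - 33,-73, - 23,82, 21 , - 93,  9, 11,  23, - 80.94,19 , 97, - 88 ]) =[ - 93, - 88, - 80.94, - 73, - 33, - 23, 9, 11,19,21,23, 82, 97 ]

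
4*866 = 3464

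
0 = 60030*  0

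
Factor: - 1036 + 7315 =3^1*7^1 * 13^1*23^1 = 6279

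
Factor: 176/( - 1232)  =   -1/7= - 7^( - 1)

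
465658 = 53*8786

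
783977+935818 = 1719795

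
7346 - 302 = 7044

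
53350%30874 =22476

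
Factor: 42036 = 2^2*3^1*31^1* 113^1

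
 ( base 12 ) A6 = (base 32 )3u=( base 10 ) 126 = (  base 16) 7E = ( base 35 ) 3l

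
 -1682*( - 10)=16820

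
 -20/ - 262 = 10/131 = 0.08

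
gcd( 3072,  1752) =24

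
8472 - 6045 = 2427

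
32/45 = 32/45 =0.71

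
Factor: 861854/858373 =2^1 *7^1*61561^1*858373^( - 1) 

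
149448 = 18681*8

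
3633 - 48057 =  - 44424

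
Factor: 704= 2^6*11^1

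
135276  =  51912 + 83364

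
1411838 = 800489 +611349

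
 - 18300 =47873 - 66173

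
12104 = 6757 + 5347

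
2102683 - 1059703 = 1042980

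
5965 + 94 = 6059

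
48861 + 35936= 84797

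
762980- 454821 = 308159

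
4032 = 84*48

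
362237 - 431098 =-68861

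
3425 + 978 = 4403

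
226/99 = 226/99 = 2.28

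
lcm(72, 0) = 0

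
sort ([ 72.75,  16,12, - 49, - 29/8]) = [ - 49,-29/8, 12, 16,72.75] 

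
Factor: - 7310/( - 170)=43 = 43^1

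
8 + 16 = 24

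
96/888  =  4/37 = 0.11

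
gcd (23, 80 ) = 1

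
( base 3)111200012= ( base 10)9968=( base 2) 10011011110000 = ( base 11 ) 7542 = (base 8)23360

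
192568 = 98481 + 94087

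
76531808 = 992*77149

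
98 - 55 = 43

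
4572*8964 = 40983408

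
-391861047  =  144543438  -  536404485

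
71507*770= 55060390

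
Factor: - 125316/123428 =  - 3^2*59^1*523^ (  -  1) = -531/523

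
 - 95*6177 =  - 586815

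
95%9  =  5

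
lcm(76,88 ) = 1672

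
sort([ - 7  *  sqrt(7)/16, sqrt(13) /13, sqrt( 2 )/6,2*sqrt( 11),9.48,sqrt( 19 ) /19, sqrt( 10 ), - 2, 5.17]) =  [ - 2, - 7 * sqrt( 7) /16,sqrt(19)/19  ,  sqrt(2 ) /6, sqrt(13) /13,sqrt( 10 ), 5.17, 2 * sqrt ( 11),9.48]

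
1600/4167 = 1600/4167= 0.38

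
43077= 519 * 83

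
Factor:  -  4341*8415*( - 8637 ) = 3^4*5^1 * 11^1*17^1*1447^1*2879^1 = 315505421055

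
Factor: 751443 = 3^1 *7^1*11^1*3253^1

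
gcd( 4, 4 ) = 4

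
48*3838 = 184224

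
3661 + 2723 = 6384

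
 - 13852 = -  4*3463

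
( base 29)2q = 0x54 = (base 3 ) 10010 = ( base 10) 84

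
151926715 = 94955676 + 56971039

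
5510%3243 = 2267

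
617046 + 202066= 819112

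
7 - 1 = 6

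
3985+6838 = 10823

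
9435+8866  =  18301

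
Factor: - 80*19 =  - 2^4*5^1*19^1= - 1520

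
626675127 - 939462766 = - 312787639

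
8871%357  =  303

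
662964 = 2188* 303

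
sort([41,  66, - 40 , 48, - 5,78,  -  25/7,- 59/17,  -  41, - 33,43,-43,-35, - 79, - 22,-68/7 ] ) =[-79,  -  43,-41 ,-40, - 35, - 33,  -  22,-68/7,- 5, - 25/7, - 59/17, 41,43,48,66, 78]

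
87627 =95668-8041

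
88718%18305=15498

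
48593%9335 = 1918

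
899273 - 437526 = 461747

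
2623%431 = 37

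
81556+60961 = 142517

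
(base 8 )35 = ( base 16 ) 1D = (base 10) 29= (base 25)14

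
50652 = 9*5628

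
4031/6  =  4031/6= 671.83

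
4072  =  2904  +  1168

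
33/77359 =33/77359 = 0.00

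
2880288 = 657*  4384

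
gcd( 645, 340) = 5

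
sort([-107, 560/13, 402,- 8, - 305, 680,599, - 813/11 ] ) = [  -  305,  -  107, - 813/11,  -  8, 560/13  ,  402,599,  680]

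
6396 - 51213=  - 44817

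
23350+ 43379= 66729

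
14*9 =126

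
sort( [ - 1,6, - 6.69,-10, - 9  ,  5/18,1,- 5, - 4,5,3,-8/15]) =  [ - 10, - 9 , - 6.69, - 5, - 4, - 1,  -  8/15,5/18,1, 3,5,  6]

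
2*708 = 1416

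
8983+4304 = 13287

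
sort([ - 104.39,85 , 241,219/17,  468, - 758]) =[ - 758, - 104.39 , 219/17,85,241,  468]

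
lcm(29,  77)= 2233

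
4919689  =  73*67393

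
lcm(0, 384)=0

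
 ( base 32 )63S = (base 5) 200033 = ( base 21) E4A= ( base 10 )6268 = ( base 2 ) 1100001111100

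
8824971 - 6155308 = 2669663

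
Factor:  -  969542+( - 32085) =-11^1*23^1*37^1*107^1= - 1001627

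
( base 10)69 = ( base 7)126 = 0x45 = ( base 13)54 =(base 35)1Y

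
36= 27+9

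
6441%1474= 545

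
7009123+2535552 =9544675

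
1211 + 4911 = 6122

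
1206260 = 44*27415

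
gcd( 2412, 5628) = 804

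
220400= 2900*76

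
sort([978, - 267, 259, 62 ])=[ - 267, 62, 259,978]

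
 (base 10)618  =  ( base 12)436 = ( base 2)1001101010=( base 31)JT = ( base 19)1DA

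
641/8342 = 641/8342  =  0.08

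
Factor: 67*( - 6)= - 2^1*3^1*67^1 = -402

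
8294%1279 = 620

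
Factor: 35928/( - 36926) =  - 2^2*3^2*37^ ( - 1) = - 36/37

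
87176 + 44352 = 131528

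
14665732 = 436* 33637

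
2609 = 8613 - 6004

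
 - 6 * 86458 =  - 518748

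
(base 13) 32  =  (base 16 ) 29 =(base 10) 41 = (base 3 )1112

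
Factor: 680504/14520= 703/15 = 3^(-1 )*5^ (-1 )*19^1*37^1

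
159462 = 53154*3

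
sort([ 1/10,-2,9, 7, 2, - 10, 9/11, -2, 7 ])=[-10 ,- 2 , - 2,1/10,9/11, 2, 7,7, 9 ]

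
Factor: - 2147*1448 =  - 3108856 = - 2^3*19^1*113^1 * 181^1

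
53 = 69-16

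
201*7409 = 1489209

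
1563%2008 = 1563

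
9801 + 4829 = 14630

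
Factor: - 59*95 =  - 5^1*19^1 * 59^1=- 5605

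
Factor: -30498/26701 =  - 2^1*3^1*13^1 * 17^1*23^1*26701^ ( - 1 )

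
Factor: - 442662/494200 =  - 627/700  =  -2^ ( - 2 )*3^1*5^ ( - 2 ) * 7^( - 1)*11^1*19^1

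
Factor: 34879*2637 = 3^2*13^1*293^1* 2683^1= 91975923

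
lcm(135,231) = 10395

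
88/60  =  22/15  =  1.47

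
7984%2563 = 295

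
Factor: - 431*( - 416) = 179296 = 2^5*13^1 * 431^1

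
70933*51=3617583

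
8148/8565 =2716/2855=0.95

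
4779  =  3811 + 968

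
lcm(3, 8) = 24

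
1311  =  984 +327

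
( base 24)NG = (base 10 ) 568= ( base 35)G8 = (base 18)1DA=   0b1000111000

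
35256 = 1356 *26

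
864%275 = 39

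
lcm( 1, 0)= 0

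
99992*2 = 199984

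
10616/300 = 2654/75  =  35.39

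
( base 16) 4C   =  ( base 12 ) 64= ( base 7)136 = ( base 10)76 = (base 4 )1030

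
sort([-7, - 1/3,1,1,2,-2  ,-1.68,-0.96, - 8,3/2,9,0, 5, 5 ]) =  [ - 8, - 7, - 2, - 1.68,  -  0.96, - 1/3,0,  1,1 , 3/2,2,5,5 , 9 ]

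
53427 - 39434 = 13993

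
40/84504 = 5/10563 = 0.00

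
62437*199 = 12424963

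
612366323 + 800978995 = 1413345318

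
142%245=142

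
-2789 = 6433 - 9222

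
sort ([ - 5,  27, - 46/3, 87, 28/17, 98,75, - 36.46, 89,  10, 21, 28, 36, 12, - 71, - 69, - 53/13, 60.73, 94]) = [ - 71 , - 69 , - 36.46, - 46/3, - 5, - 53/13,28/17, 10, 12, 21,27,28,36, 60.73, 75, 87, 89, 94, 98] 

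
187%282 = 187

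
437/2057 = 437/2057=0.21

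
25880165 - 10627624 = 15252541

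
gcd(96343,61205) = 1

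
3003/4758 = 77/122= 0.63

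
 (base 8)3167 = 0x677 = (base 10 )1655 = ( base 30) 1p5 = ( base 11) 1275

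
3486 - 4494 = -1008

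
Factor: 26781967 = 26781967^1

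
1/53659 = 1/53659= 0.00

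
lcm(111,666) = 666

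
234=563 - 329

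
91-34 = 57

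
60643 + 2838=63481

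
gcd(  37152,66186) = 18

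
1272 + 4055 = 5327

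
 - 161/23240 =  - 23/3320 = - 0.01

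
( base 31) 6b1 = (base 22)CDE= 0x17DC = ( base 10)6108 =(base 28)7M4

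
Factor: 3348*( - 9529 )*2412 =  - 2^4*3^5*13^1 * 31^1*67^1*733^1 = - 76950257904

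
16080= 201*80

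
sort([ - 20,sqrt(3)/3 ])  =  [  -  20, sqrt(3 )/3]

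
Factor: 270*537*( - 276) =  - 40017240 =-2^3 * 3^5*5^1*23^1 *179^1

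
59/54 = 1  +  5/54  =  1.09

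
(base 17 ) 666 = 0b11100110010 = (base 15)82C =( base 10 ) 1842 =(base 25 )2NH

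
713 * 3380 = 2409940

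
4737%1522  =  171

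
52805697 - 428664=52377033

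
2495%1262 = 1233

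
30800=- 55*( - 560 )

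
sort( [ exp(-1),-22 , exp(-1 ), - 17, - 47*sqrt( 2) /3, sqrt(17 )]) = [ - 47*sqrt( 2) /3,-22, -17,exp(-1) , exp (-1 ),  sqrt (17 )]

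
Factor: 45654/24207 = 15218/8069 = 2^1 * 7^1*1087^1*8069^(  -  1 )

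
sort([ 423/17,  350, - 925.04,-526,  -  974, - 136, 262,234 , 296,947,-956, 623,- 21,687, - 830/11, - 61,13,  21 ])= [ - 974 , - 956, - 925.04, - 526, - 136, - 830/11, - 61, - 21, 13, 21 , 423/17, 234, 262, 296,350, 623,687 , 947 ]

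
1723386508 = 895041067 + 828345441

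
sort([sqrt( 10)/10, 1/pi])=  [sqrt(10 )/10, 1/pi] 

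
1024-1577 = - 553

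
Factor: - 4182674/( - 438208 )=2091337/219104= 2^( - 5 ) * 41^( - 1)*167^( - 1)*2091337^1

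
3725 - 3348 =377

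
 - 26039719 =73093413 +-99133132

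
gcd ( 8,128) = 8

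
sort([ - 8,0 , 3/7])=[  -  8,0,  3/7] 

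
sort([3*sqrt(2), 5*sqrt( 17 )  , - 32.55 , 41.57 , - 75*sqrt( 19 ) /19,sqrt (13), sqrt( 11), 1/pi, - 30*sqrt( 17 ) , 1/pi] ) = [  -  30*sqrt ( 17), - 32.55, - 75*sqrt( 19) /19,1/pi, 1/pi, sqrt( 11 ),sqrt(13),3*sqrt ( 2 ),  5*sqrt(17),  41.57 ] 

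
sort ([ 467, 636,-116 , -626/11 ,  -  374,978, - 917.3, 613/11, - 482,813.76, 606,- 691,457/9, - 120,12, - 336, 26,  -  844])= [-917.3 ,-844, - 691, -482, -374, - 336,-120,-116,-626/11 , 12 , 26,457/9,613/11 , 467,  606,636 , 813.76,978]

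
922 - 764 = 158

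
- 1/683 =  - 1 + 682/683 = - 0.00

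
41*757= 31037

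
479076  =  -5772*( - 83)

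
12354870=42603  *290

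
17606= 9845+7761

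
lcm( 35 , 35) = 35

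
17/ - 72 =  - 1 + 55/72 = -0.24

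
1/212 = 1/212 = 0.00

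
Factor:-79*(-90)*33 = 2^1*3^3*5^1 * 11^1*79^1 = 234630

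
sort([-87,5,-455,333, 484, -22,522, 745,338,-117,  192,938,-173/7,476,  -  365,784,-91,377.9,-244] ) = [ - 455,- 365,-244, - 117,-91, - 87, - 173/7, - 22,5,192, 333, 338,377.9, 476, 484,522,745,784,938] 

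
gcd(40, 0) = 40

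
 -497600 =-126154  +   - 371446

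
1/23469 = 1/23469 = 0.00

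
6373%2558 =1257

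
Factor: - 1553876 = -2^2 * 479^1*811^1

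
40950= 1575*26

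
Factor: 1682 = 2^1*29^2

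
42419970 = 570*74421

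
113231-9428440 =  - 9315209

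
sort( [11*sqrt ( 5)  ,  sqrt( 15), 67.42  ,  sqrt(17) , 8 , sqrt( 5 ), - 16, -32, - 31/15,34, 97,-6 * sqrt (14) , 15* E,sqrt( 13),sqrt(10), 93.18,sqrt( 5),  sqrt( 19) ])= [  -  32 ,  -  6*sqrt( 14), - 16,- 31/15,sqrt ( 5), sqrt ( 5 ), sqrt( 10),  sqrt( 13 ) , sqrt(15), sqrt (17 ),  sqrt (19 ),8,11*sqrt( 5) , 34,15*E,67.42,93.18,97] 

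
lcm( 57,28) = 1596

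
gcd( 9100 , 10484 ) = 4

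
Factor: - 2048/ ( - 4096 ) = 2^( - 1 ) = 1/2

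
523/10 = 523/10 = 52.30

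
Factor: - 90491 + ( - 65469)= -2^3*5^1 *7^1*557^1= - 155960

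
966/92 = 10 +1/2 = 10.50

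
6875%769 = 723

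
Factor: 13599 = 3^2*1511^1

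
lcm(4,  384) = 384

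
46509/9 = 15503/3 = 5167.67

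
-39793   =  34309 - 74102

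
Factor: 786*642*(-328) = - 165512736 = - 2^5*3^2*41^1 * 107^1*131^1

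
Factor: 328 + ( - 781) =- 453 = - 3^1*151^1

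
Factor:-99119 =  - 99119^1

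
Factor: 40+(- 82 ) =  - 42 = - 2^1*3^1*7^1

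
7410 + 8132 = 15542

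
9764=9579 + 185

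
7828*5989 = 46881892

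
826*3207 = 2648982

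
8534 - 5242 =3292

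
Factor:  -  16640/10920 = -32/21 = - 2^5*3^( - 1)*7^ ( - 1 )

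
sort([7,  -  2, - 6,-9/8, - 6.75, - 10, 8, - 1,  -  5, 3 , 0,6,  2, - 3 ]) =[ - 10, - 6.75, - 6 , - 5, - 3, - 2, - 9/8, - 1, 0,2,3, 6, 7, 8] 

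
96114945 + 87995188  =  184110133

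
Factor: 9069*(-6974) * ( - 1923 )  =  2^1 * 3^2*11^1 * 317^1*641^1*3023^1 =121624377138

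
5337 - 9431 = -4094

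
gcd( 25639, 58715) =1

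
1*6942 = 6942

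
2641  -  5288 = -2647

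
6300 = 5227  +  1073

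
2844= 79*36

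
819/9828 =1/12 = 0.08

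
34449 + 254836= 289285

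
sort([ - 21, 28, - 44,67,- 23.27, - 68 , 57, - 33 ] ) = [ - 68, - 44, - 33, -23.27,-21, 28,57,67]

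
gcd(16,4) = 4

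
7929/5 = 1585 + 4/5 = 1585.80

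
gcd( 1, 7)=1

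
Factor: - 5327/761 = -7^1 = - 7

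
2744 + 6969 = 9713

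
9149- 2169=6980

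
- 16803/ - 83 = 202+37/83 = 202.45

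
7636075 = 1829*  4175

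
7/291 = 7/291=   0.02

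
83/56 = 1  +  27/56 = 1.48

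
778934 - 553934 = 225000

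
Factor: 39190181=39190181^1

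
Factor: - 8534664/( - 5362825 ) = 2^3*3^2 * 5^(  -  2)*13^(-1)*29^( - 1)*113^1*569^( - 1 )*1049^1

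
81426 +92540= 173966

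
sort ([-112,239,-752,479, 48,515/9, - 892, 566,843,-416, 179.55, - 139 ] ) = [ - 892,-752, -416,-139, -112, 48,515/9,179.55,239,  479, 566, 843]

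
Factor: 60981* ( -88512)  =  -5397550272 = -2^6*3^2*461^1 * 20327^1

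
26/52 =1/2 = 0.50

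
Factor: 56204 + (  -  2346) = 53858 = 2^1*7^1*3847^1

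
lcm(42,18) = 126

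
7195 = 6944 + 251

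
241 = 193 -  - 48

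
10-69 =-59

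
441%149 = 143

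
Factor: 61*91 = 5551 = 7^1* 13^1*61^1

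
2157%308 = 1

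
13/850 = 13/850  =  0.02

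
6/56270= 3/28135 = 0.00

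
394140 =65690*6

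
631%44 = 15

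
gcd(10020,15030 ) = 5010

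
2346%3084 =2346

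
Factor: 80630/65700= 2^( - 1 )*3^( - 2) * 5^( - 1 )*11^1* 73^( - 1 )  *733^1 = 8063/6570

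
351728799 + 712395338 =1064124137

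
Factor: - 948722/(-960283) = 2^1 * 523^1*809^(-1)*907^1 * 1187^(-1)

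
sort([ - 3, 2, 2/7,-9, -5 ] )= [  -  9, - 5, - 3, 2/7, 2]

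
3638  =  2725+913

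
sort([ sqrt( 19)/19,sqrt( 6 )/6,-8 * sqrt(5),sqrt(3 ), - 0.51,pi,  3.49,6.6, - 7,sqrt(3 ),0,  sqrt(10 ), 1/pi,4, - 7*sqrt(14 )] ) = [-7*sqrt( 14 ),  -  8*sqrt( 5 ),-7, - 0.51 , 0,sqrt( 19)/19 , 1/pi,sqrt(6 )/6,sqrt(3 ),sqrt(3 ),pi,sqrt(10 ),3.49 , 4, 6.6 ]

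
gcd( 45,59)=1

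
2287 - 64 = 2223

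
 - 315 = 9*( -35)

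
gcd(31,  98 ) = 1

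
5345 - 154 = 5191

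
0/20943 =0 = 0.00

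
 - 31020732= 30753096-61773828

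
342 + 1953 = 2295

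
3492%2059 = 1433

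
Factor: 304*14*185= 787360 = 2^5*5^1*7^1*19^1*37^1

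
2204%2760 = 2204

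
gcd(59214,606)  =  6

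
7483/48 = 7483/48 = 155.90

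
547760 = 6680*82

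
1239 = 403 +836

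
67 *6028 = 403876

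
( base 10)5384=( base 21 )c48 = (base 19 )eh7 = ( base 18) GB2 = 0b1010100001000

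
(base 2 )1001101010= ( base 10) 618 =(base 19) 1DA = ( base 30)KI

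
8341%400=341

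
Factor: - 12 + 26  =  2^1*7^1 = 14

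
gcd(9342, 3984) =6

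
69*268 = 18492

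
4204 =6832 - 2628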